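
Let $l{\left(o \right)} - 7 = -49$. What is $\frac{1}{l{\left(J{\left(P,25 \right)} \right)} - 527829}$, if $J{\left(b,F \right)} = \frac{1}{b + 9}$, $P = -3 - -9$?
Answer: $- \frac{1}{527871} \approx -1.8944 \cdot 10^{-6}$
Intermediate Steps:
$P = 6$ ($P = -3 + 9 = 6$)
$J{\left(b,F \right)} = \frac{1}{9 + b}$
$l{\left(o \right)} = -42$ ($l{\left(o \right)} = 7 - 49 = -42$)
$\frac{1}{l{\left(J{\left(P,25 \right)} \right)} - 527829} = \frac{1}{-42 - 527829} = \frac{1}{-527871} = - \frac{1}{527871}$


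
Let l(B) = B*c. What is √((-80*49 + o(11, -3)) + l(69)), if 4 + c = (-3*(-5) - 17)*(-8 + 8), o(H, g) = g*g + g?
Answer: I*√4190 ≈ 64.73*I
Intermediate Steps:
o(H, g) = g + g² (o(H, g) = g² + g = g + g²)
c = -4 (c = -4 + (-3*(-5) - 17)*(-8 + 8) = -4 + (15 - 17)*0 = -4 - 2*0 = -4 + 0 = -4)
l(B) = -4*B (l(B) = B*(-4) = -4*B)
√((-80*49 + o(11, -3)) + l(69)) = √((-80*49 - 3*(1 - 3)) - 4*69) = √((-3920 - 3*(-2)) - 276) = √((-3920 + 6) - 276) = √(-3914 - 276) = √(-4190) = I*√4190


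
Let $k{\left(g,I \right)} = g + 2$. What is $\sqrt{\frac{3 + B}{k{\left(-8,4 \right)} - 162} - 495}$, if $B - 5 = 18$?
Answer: $\frac{i \sqrt{873453}}{42} \approx 22.252 i$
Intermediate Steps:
$B = 23$ ($B = 5 + 18 = 23$)
$k{\left(g,I \right)} = 2 + g$
$\sqrt{\frac{3 + B}{k{\left(-8,4 \right)} - 162} - 495} = \sqrt{\frac{3 + 23}{\left(2 - 8\right) - 162} - 495} = \sqrt{\frac{26}{-6 - 162} - 495} = \sqrt{\frac{26}{-168} - 495} = \sqrt{26 \left(- \frac{1}{168}\right) - 495} = \sqrt{- \frac{13}{84} - 495} = \sqrt{- \frac{41593}{84}} = \frac{i \sqrt{873453}}{42}$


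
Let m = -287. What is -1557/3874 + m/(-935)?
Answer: -343957/3622190 ≈ -0.094958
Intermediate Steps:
-1557/3874 + m/(-935) = -1557/3874 - 287/(-935) = -1557*1/3874 - 287*(-1/935) = -1557/3874 + 287/935 = -343957/3622190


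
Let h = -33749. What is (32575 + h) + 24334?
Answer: 23160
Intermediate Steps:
(32575 + h) + 24334 = (32575 - 33749) + 24334 = -1174 + 24334 = 23160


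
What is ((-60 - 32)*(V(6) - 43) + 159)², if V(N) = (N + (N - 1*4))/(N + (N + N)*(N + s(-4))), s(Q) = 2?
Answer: 43888993009/2601 ≈ 1.6874e+7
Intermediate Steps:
V(N) = (-4 + 2*N)/(N + 2*N*(2 + N)) (V(N) = (N + (N - 1*4))/(N + (N + N)*(N + 2)) = (N + (N - 4))/(N + (2*N)*(2 + N)) = (N + (-4 + N))/(N + 2*N*(2 + N)) = (-4 + 2*N)/(N + 2*N*(2 + N)))
((-60 - 32)*(V(6) - 43) + 159)² = ((-60 - 32)*(2*(-2 + 6)/(6*(5 + 2*6)) - 43) + 159)² = (-92*(2*(⅙)*4/(5 + 12) - 43) + 159)² = (-92*(2*(⅙)*4/17 - 43) + 159)² = (-92*(2*(⅙)*(1/17)*4 - 43) + 159)² = (-92*(4/51 - 43) + 159)² = (-92*(-2189/51) + 159)² = (201388/51 + 159)² = (209497/51)² = 43888993009/2601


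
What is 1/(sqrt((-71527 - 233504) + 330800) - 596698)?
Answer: -596698/356048477435 - sqrt(25769)/356048477435 ≈ -1.6763e-6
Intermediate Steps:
1/(sqrt((-71527 - 233504) + 330800) - 596698) = 1/(sqrt(-305031 + 330800) - 596698) = 1/(sqrt(25769) - 596698) = 1/(-596698 + sqrt(25769))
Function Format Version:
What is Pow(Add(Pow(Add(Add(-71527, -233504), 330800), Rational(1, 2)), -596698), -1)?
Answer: Add(Rational(-596698, 356048477435), Mul(Rational(-1, 356048477435), Pow(25769, Rational(1, 2)))) ≈ -1.6763e-6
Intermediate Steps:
Pow(Add(Pow(Add(Add(-71527, -233504), 330800), Rational(1, 2)), -596698), -1) = Pow(Add(Pow(Add(-305031, 330800), Rational(1, 2)), -596698), -1) = Pow(Add(Pow(25769, Rational(1, 2)), -596698), -1) = Pow(Add(-596698, Pow(25769, Rational(1, 2))), -1)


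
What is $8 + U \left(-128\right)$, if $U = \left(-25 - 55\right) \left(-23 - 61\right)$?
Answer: $-860152$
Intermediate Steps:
$U = 6720$ ($U = \left(-80\right) \left(-84\right) = 6720$)
$8 + U \left(-128\right) = 8 + 6720 \left(-128\right) = 8 - 860160 = -860152$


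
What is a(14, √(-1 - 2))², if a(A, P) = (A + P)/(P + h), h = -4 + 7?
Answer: (14 + I*√3)²/(3 + I*√3)² ≈ 11.542 - 11.908*I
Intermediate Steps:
h = 3
a(A, P) = (A + P)/(3 + P) (a(A, P) = (A + P)/(P + 3) = (A + P)/(3 + P))
a(14, √(-1 - 2))² = ((14 + √(-1 - 2))/(3 + √(-1 - 2)))² = ((14 + √(-3))/(3 + √(-3)))² = ((14 + I*√3)/(3 + I*√3))² = (14 + I*√3)²/(3 + I*√3)²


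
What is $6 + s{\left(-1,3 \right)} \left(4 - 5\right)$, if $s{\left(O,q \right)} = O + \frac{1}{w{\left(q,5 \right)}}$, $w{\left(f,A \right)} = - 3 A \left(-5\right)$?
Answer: $\frac{524}{75} \approx 6.9867$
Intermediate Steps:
$w{\left(f,A \right)} = 15 A$
$s{\left(O,q \right)} = \frac{1}{75} + O$ ($s{\left(O,q \right)} = O + \frac{1}{15 \cdot 5} = O + \frac{1}{75} = \frac{1}{75} + O$)
$6 + s{\left(-1,3 \right)} \left(4 - 5\right) = 6 + \left(\frac{1}{75} - 1\right) \left(4 - 5\right) = 6 - - \frac{74}{75} = 6 + \frac{74}{75} = \frac{524}{75}$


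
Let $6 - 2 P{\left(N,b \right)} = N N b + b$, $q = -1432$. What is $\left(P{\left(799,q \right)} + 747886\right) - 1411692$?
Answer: $456432029$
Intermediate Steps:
$P{\left(N,b \right)} = 3 - \frac{b}{2} - \frac{b N^{2}}{2}$ ($P{\left(N,b \right)} = 3 - \frac{N N b + b}{2} = 3 - \frac{N^{2} b + b}{2} = 3 - \frac{b N^{2} + b}{2} = 3 - \frac{b + b N^{2}}{2} = 3 - \left(\frac{b}{2} + \frac{b N^{2}}{2}\right) = 3 - \frac{b}{2} - \frac{b N^{2}}{2}$)
$\left(P{\left(799,q \right)} + 747886\right) - 1411692 = \left(\left(3 - -716 - - 716 \cdot 799^{2}\right) + 747886\right) - 1411692 = \left(\left(3 + 716 - \left(-716\right) 638401\right) + 747886\right) - 1411692 = \left(\left(3 + 716 + 457095116\right) + 747886\right) - 1411692 = \left(457095835 + 747886\right) - 1411692 = 457843721 - 1411692 = 456432029$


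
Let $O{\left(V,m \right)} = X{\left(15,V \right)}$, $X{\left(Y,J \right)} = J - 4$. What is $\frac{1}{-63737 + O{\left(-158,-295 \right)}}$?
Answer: $- \frac{1}{63899} \approx -1.565 \cdot 10^{-5}$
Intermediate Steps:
$X{\left(Y,J \right)} = -4 + J$ ($X{\left(Y,J \right)} = J - 4 = -4 + J$)
$O{\left(V,m \right)} = -4 + V$
$\frac{1}{-63737 + O{\left(-158,-295 \right)}} = \frac{1}{-63737 - 162} = \frac{1}{-63899} = - \frac{1}{63899}$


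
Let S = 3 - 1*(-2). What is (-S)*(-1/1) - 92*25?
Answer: -2295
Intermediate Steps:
S = 5 (S = 3 + 2 = 5)
(-S)*(-1/1) - 92*25 = (-1*5)*(-1/1) - 92*25 = -(-5) - 2300 = -5*(-1) - 2300 = 5 - 2300 = -2295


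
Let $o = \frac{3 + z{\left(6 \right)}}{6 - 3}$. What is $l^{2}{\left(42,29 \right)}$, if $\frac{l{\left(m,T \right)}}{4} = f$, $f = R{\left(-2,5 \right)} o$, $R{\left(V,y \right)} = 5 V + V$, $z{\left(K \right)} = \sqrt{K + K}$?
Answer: $5376 + 3072 \sqrt{3} \approx 10697.0$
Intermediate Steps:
$z{\left(K \right)} = \sqrt{2} \sqrt{K}$ ($z{\left(K \right)} = \sqrt{2 K} = \sqrt{2} \sqrt{K}$)
$R{\left(V,y \right)} = 6 V$
$o = 1 + \frac{2 \sqrt{3}}{3}$ ($o = \frac{3 + \sqrt{2} \sqrt{6}}{6 - 3} = \frac{3 + 2 \sqrt{3}}{3} = \left(3 + 2 \sqrt{3}\right) \frac{1}{3} = 1 + \frac{2 \sqrt{3}}{3} \approx 2.1547$)
$f = -12 - 8 \sqrt{3}$ ($f = 6 \left(-2\right) \left(1 + \frac{2 \sqrt{3}}{3}\right) = - 12 \left(1 + \frac{2 \sqrt{3}}{3}\right) = -12 - 8 \sqrt{3} \approx -25.856$)
$l{\left(m,T \right)} = -48 - 32 \sqrt{3}$ ($l{\left(m,T \right)} = 4 \left(-12 - 8 \sqrt{3}\right) = -48 - 32 \sqrt{3}$)
$l^{2}{\left(42,29 \right)} = \left(-48 - 32 \sqrt{3}\right)^{2}$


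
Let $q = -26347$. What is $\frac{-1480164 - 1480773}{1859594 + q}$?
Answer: $- \frac{2960937}{1833247} \approx -1.6151$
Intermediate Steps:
$\frac{-1480164 - 1480773}{1859594 + q} = \frac{-1480164 - 1480773}{1859594 - 26347} = - \frac{2960937}{1833247}$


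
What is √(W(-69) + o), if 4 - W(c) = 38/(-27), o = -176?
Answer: 7*I*√282/9 ≈ 13.061*I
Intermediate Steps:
W(c) = 146/27 (W(c) = 4 - 38/(-27) = 4 - 38*(-1)/27 = 4 - 1*(-38/27) = 4 + 38/27 = 146/27)
√(W(-69) + o) = √(146/27 - 176) = √(-4606/27) = 7*I*√282/9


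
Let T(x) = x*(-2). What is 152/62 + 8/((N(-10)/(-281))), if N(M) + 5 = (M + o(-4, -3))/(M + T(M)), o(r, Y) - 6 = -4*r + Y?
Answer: 699996/1271 ≈ 550.74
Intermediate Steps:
T(x) = -2*x
o(r, Y) = 6 + Y - 4*r (o(r, Y) = 6 + (-4*r + Y) = 6 + (Y - 4*r) = 6 + Y - 4*r)
N(M) = -5 - (19 + M)/M (N(M) = -5 + (M + (6 - 3 - 4*(-4)))/(M - 2*M) = -5 + (M + (6 - 3 + 16))/((-M)) = -5 + (M + 19)*(-1/M) = -5 + (19 + M)*(-1/M) = -5 - (19 + M)/M)
152/62 + 8/((N(-10)/(-281))) = 152/62 + 8/(((-6 - 19/(-10))/(-281))) = 152*(1/62) + 8/(((-6 - 19*(-⅒))*(-1/281))) = 76/31 + 8/(((-6 + 19/10)*(-1/281))) = 76/31 + 8/((-41/10*(-1/281))) = 76/31 + 8/(41/2810) = 76/31 + 8*(2810/41) = 76/31 + 22480/41 = 699996/1271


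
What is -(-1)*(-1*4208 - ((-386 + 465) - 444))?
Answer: -3843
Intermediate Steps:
-(-1)*(-1*4208 - ((-386 + 465) - 444)) = -(-1)*(-4208 - (79 - 444)) = -(-1)*(-4208 - 1*(-365)) = -(-1)*(-4208 + 365) = -(-1)*(-3843) = -1*3843 = -3843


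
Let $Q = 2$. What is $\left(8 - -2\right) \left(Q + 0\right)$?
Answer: $20$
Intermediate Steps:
$\left(8 - -2\right) \left(Q + 0\right) = \left(8 - -2\right) \left(2 + 0\right) = \left(8 + 2\right) 2 = 10 \cdot 2 = 20$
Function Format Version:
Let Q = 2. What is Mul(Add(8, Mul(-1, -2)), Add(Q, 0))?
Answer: 20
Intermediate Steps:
Mul(Add(8, Mul(-1, -2)), Add(Q, 0)) = Mul(Add(8, Mul(-1, -2)), Add(2, 0)) = Mul(Add(8, 2), 2) = Mul(10, 2) = 20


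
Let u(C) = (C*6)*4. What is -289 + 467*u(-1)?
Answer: -11497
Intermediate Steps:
u(C) = 24*C (u(C) = (6*C)*4 = 24*C)
-289 + 467*u(-1) = -289 + 467*(24*(-1)) = -289 + 467*(-24) = -289 - 11208 = -11497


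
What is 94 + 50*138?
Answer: 6994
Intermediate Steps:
94 + 50*138 = 94 + 6900 = 6994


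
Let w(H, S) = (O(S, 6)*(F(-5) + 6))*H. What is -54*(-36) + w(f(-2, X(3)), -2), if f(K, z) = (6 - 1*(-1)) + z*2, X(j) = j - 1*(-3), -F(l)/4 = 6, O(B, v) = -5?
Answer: 3654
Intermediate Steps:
F(l) = -24 (F(l) = -4*6 = -24)
X(j) = 3 + j (X(j) = j + 3 = 3 + j)
f(K, z) = 7 + 2*z (f(K, z) = (6 + 1) + 2*z = 7 + 2*z)
w(H, S) = 90*H (w(H, S) = (-5*(-24 + 6))*H = (-5*(-18))*H = 90*H)
-54*(-36) + w(f(-2, X(3)), -2) = -54*(-36) + 90*(7 + 2*(3 + 3)) = 1944 + 90*(7 + 2*6) = 1944 + 90*(7 + 12) = 1944 + 90*19 = 1944 + 1710 = 3654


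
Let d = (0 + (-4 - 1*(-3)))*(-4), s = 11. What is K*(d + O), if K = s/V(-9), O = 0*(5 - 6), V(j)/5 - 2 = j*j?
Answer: 44/415 ≈ 0.10602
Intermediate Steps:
V(j) = 10 + 5*j² (V(j) = 10 + 5*(j*j) = 10 + 5*j²)
O = 0 (O = 0*(-1) = 0)
K = 11/415 (K = 11/(10 + 5*(-9)²) = 11/(10 + 5*81) = 11/(10 + 405) = 11/415 ≈ 0.026506)
d = 4 (d = (0 + (-4 + 3))*(-4) = (0 - 1)*(-4) = -1*(-4) = 4)
K*(d + O) = 11*(4 + 0)/415 = (11/415)*4 = 44/415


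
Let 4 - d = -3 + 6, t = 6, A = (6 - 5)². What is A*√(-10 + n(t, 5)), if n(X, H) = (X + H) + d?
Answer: √2 ≈ 1.4142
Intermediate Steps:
A = 1 (A = 1² = 1)
d = 1 (d = 4 - (-3 + 6) = 4 - 1*3 = 4 - 3 = 1)
n(X, H) = 1 + H + X (n(X, H) = (X + H) + 1 = (H + X) + 1 = 1 + H + X)
A*√(-10 + n(t, 5)) = 1*√(-10 + (1 + 5 + 6)) = 1*√(-10 + 12) = 1*√2 = √2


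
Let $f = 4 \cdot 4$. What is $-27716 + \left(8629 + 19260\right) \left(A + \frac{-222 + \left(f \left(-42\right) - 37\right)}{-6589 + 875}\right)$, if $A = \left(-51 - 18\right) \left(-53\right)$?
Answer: $\frac{582638872557}{5714} \approx 1.0197 \cdot 10^{8}$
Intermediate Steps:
$f = 16$
$A = 3657$ ($A = \left(-69\right) \left(-53\right) = 3657$)
$-27716 + \left(8629 + 19260\right) \left(A + \frac{-222 + \left(f \left(-42\right) - 37\right)}{-6589 + 875}\right) = -27716 + \left(8629 + 19260\right) \left(3657 + \frac{-222 + \left(16 \left(-42\right) - 37\right)}{-6589 + 875}\right) = -27716 + 27889 \left(3657 + \frac{-222 - 709}{-5714}\right) = -27716 + 27889 \left(3657 + \left(-222 - 709\right) \left(- \frac{1}{5714}\right)\right) = -27716 + 27889 \left(3657 - - \frac{931}{5714}\right) = -27716 + 27889 \left(3657 + \frac{931}{5714}\right) = -27716 + 27889 \cdot \frac{20897029}{5714} = -27716 + \frac{582797241781}{5714} = \frac{582638872557}{5714}$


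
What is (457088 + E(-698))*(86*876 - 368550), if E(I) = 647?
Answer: -134214310290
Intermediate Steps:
(457088 + E(-698))*(86*876 - 368550) = (457088 + 647)*(86*876 - 368550) = 457735*(75336 - 368550) = 457735*(-293214) = -134214310290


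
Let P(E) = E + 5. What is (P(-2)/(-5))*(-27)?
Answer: 81/5 ≈ 16.200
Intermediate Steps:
P(E) = 5 + E
(P(-2)/(-5))*(-27) = ((5 - 2)/(-5))*(-27) = (3*(-1/5))*(-27) = -3/5*(-27) = 81/5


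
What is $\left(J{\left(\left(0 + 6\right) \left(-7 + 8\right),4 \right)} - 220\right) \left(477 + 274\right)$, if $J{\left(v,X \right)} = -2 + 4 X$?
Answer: $-154706$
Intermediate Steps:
$\left(J{\left(\left(0 + 6\right) \left(-7 + 8\right),4 \right)} - 220\right) \left(477 + 274\right) = \left(\left(-2 + 4 \cdot 4\right) - 220\right) \left(477 + 274\right) = \left(\left(-2 + 16\right) - 220\right) 751 = \left(14 - 220\right) 751 = \left(-206\right) 751 = -154706$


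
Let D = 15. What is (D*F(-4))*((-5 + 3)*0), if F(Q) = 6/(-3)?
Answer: 0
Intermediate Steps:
F(Q) = -2 (F(Q) = 6*(-⅓) = -2)
(D*F(-4))*((-5 + 3)*0) = (15*(-2))*((-5 + 3)*0) = -(-60)*0 = -30*0 = 0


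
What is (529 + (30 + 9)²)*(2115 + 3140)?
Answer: 10772750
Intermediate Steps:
(529 + (30 + 9)²)*(2115 + 3140) = (529 + 39²)*5255 = (529 + 1521)*5255 = 2050*5255 = 10772750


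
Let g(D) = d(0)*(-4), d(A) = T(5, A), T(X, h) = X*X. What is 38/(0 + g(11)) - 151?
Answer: -7569/50 ≈ -151.38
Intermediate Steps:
T(X, h) = X²
d(A) = 25 (d(A) = 5² = 25)
g(D) = -100 (g(D) = 25*(-4) = -100)
38/(0 + g(11)) - 151 = 38/(0 - 100) - 151 = 38/(-100) - 151 = -1/100*38 - 151 = -19/50 - 151 = -7569/50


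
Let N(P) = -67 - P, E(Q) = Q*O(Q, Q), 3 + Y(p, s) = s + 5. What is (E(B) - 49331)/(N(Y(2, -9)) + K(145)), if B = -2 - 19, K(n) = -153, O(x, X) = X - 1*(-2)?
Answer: 48932/213 ≈ 229.73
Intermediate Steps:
Y(p, s) = 2 + s (Y(p, s) = -3 + (s + 5) = -3 + (5 + s) = 2 + s)
O(x, X) = 2 + X (O(x, X) = X + 2 = 2 + X)
B = -21
E(Q) = Q*(2 + Q)
(E(B) - 49331)/(N(Y(2, -9)) + K(145)) = (-21*(2 - 21) - 49331)/((-67 - (2 - 9)) - 153) = (-21*(-19) - 49331)/((-67 - 1*(-7)) - 153) = (399 - 49331)/((-67 + 7) - 153) = -48932/(-60 - 153) = -48932/(-213) = -48932*(-1/213) = 48932/213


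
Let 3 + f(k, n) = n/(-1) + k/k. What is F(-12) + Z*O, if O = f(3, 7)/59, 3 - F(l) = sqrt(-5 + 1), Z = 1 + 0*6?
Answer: 168/59 - 2*I ≈ 2.8475 - 2.0*I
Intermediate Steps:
f(k, n) = -2 - n (f(k, n) = -3 + (n/(-1) + k/k) = -3 + (n*(-1) + 1) = -3 + (-n + 1) = -3 + (1 - n) = -2 - n)
Z = 1 (Z = 1 + 0 = 1)
F(l) = 3 - 2*I (F(l) = 3 - sqrt(-5 + 1) = 3 - sqrt(-4) = 3 - 2*I)
O = -9/59 (O = (-2 - 1*7)/59 = (-2 - 7)*(1/59) = -9*1/59 = -9/59 ≈ -0.15254)
F(-12) + Z*O = (3 - 2*I) + 1*(-9/59) = (3 - 2*I) - 9/59 = 168/59 - 2*I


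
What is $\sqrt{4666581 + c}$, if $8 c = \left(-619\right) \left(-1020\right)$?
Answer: $\frac{\sqrt{18982014}}{2} \approx 2178.4$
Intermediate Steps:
$c = \frac{157845}{2}$ ($c = \frac{\left(-619\right) \left(-1020\right)}{8} = \frac{1}{8} \cdot 631380 = \frac{157845}{2} \approx 78923.0$)
$\sqrt{4666581 + c} = \sqrt{4666581 + \frac{157845}{2}} = \sqrt{\frac{9491007}{2}} = \frac{\sqrt{18982014}}{2}$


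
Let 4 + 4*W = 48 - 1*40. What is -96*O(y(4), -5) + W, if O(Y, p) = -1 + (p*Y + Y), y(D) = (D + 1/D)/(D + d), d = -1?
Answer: 641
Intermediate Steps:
y(D) = (D + 1/D)/(-1 + D) (y(D) = (D + 1/D)/(D - 1) = (D + 1/D)/(-1 + D))
O(Y, p) = -1 + Y + Y*p (O(Y, p) = -1 + (Y*p + Y) = -1 + (Y + Y*p) = -1 + Y + Y*p)
W = 1 (W = -1 + (48 - 1*40)/4 = -1 + (48 - 40)/4 = -1 + (¼)*8 = -1 + 2 = 1)
-96*O(y(4), -5) + W = -96*(-1 + (1 + 4²)/(4*(-1 + 4)) + ((1 + 4²)/(4*(-1 + 4)))*(-5)) + 1 = -96*(-1 + (¼)*(1 + 16)/3 + ((¼)*(1 + 16)/3)*(-5)) + 1 = -96*(-1 + (¼)*(⅓)*17 + ((¼)*(⅓)*17)*(-5)) + 1 = -96*(-1 + 17/12 + (17/12)*(-5)) + 1 = -96*(-1 + 17/12 - 85/12) + 1 = -96*(-20/3) + 1 = 640 + 1 = 641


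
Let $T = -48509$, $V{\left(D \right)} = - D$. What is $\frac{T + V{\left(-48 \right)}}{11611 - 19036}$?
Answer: $\frac{48461}{7425} \approx 6.5267$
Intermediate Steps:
$\frac{T + V{\left(-48 \right)}}{11611 - 19036} = \frac{-48509 - -48}{11611 - 19036} = \frac{-48509 + 48}{-7425} = \left(-48461\right) \left(- \frac{1}{7425}\right) = \frac{48461}{7425}$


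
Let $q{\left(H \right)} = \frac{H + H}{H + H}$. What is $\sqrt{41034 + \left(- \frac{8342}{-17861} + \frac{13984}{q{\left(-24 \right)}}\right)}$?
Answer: $\frac{2 \sqrt{4387933481810}}{17861} \approx 234.56$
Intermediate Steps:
$q{\left(H \right)} = 1$ ($q{\left(H \right)} = \frac{2 H}{2 H} = 2 H \frac{1}{2 H} = 1$)
$\sqrt{41034 + \left(- \frac{8342}{-17861} + \frac{13984}{q{\left(-24 \right)}}\right)} = \sqrt{41034 + \left(- \frac{8342}{-17861} + \frac{13984}{1}\right)} = \sqrt{41034 + \left(\left(-8342\right) \left(- \frac{1}{17861}\right) + 13984 \cdot 1\right)} = \sqrt{41034 + \left(\frac{8342}{17861} + 13984\right)} = \sqrt{41034 + \frac{249776566}{17861}} = \sqrt{\frac{982684840}{17861}} = \frac{2 \sqrt{4387933481810}}{17861}$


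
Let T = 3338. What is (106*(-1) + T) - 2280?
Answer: 952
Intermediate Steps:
(106*(-1) + T) - 2280 = (106*(-1) + 3338) - 2280 = (-106 + 3338) - 2280 = 3232 - 2280 = 952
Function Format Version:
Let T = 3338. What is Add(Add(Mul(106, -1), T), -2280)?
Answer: 952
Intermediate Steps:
Add(Add(Mul(106, -1), T), -2280) = Add(Add(Mul(106, -1), 3338), -2280) = Add(Add(-106, 3338), -2280) = Add(3232, -2280) = 952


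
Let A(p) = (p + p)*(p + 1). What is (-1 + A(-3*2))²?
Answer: 3481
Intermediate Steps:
A(p) = 2*p*(1 + p) (A(p) = (2*p)*(1 + p) = 2*p*(1 + p))
(-1 + A(-3*2))² = (-1 + 2*(-3*2)*(1 - 3*2))² = (-1 + 2*(-6)*(1 - 6))² = (-1 + 2*(-6)*(-5))² = (-1 + 60)² = 59² = 3481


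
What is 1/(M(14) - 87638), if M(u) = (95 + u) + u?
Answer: -1/87515 ≈ -1.1427e-5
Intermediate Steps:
M(u) = 95 + 2*u
1/(M(14) - 87638) = 1/((95 + 2*14) - 87638) = 1/((95 + 28) - 87638) = 1/(123 - 87638) = 1/(-87515) = -1/87515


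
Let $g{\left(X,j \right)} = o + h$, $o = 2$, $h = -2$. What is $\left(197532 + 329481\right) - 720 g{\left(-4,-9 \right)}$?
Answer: $527013$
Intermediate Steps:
$g{\left(X,j \right)} = 0$ ($g{\left(X,j \right)} = 2 - 2 = 0$)
$\left(197532 + 329481\right) - 720 g{\left(-4,-9 \right)} = \left(197532 + 329481\right) - 0 = 527013 + 0 = 527013$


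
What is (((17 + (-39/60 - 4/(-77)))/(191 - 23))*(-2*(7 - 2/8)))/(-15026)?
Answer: 227331/2591684480 ≈ 8.7716e-5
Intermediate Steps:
(((17 + (-39/60 - 4/(-77)))/(191 - 23))*(-2*(7 - 2/8)))/(-15026) = (((17 + (-39*1/60 - 4*(-1/77)))/168)*(-2*(7 - 2*1/8)))*(-1/15026) = (((17 + (-13/20 + 4/77))*(1/168))*(-2*(7 - 1/4)))*(-1/15026) = (((17 - 921/1540)*(1/168))*(-2*27/4))*(-1/15026) = (((25259/1540)*(1/168))*(-27/2))*(-1/15026) = ((25259/258720)*(-27/2))*(-1/15026) = -227331/172480*(-1/15026) = 227331/2591684480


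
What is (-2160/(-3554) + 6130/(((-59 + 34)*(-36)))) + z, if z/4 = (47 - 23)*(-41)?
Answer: -628297979/159930 ≈ -3928.6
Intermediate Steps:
z = -3936 (z = 4*((47 - 23)*(-41)) = 4*(24*(-41)) = 4*(-984) = -3936)
(-2160/(-3554) + 6130/(((-59 + 34)*(-36)))) + z = (-2160/(-3554) + 6130/(((-59 + 34)*(-36)))) - 3936 = (-2160*(-1/3554) + 6130/((-25*(-36)))) - 3936 = (1080/1777 + 6130/900) - 3936 = (1080/1777 + 6130*(1/900)) - 3936 = (1080/1777 + 613/90) - 3936 = 1186501/159930 - 3936 = -628297979/159930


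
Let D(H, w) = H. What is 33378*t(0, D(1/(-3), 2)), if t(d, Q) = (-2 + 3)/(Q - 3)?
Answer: -50067/5 ≈ -10013.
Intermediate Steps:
t(d, Q) = 1/(-3 + Q)
33378*t(0, D(1/(-3), 2)) = 33378/(-3 + 1/(-3)) = 33378/(-3 + 1*(-1/3)) = 33378/(-3 - 1/3) = 33378/(-10/3) = 33378*(-3/10) = -50067/5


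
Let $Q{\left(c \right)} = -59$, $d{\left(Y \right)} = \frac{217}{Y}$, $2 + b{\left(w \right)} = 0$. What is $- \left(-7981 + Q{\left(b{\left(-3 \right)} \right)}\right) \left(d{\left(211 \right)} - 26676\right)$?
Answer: $- \frac{45252488760}{211} \approx -2.1447 \cdot 10^{8}$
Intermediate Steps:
$b{\left(w \right)} = -2$ ($b{\left(w \right)} = -2 + 0 = -2$)
$- \left(-7981 + Q{\left(b{\left(-3 \right)} \right)}\right) \left(d{\left(211 \right)} - 26676\right) = - \left(-7981 - 59\right) \left(\frac{217}{211} - 26676\right) = - \left(-8040\right) \left(217 \cdot \frac{1}{211} - 26676\right) = - \left(-8040\right) \left(\frac{217}{211} - 26676\right) = - \frac{\left(-8040\right) \left(-5628419\right)}{211} = \left(-1\right) \frac{45252488760}{211} = - \frac{45252488760}{211}$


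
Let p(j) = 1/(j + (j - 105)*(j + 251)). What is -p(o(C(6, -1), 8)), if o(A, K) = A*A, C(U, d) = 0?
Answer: 1/26355 ≈ 3.7943e-5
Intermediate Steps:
o(A, K) = A²
p(j) = 1/(j + (-105 + j)*(251 + j))
-p(o(C(6, -1), 8)) = -1/(-26355 + (0²)² + 147*0²) = -1/(-26355 + 0² + 147*0) = -1/(-26355 + 0 + 0) = -1/(-26355) = -1*(-1/26355) = 1/26355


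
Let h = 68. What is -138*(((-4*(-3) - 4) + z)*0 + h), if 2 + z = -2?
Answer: -9384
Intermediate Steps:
z = -4 (z = -2 - 2 = -4)
-138*(((-4*(-3) - 4) + z)*0 + h) = -138*(((-4*(-3) - 4) - 4)*0 + 68) = -138*(((12 - 4) - 4)*0 + 68) = -138*((8 - 4)*0 + 68) = -138*(4*0 + 68) = -138*(0 + 68) = -138*68 = -9384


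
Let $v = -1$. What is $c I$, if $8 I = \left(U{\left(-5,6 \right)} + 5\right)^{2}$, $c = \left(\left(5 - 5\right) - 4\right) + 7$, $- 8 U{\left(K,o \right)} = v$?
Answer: $\frac{5043}{512} \approx 9.8496$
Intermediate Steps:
$U{\left(K,o \right)} = \frac{1}{8}$ ($U{\left(K,o \right)} = \left(- \frac{1}{8}\right) \left(-1\right) = \frac{1}{8}$)
$c = 3$ ($c = \left(0 - 4\right) + 7 = -4 + 7 = 3$)
$I = \frac{1681}{512}$ ($I = \frac{\left(\frac{1}{8} + 5\right)^{2}}{8} = \frac{\left(\frac{41}{8}\right)^{2}}{8} = \frac{1}{8} \cdot \frac{1681}{64} = \frac{1681}{512} \approx 3.2832$)
$c I = 3 \cdot \frac{1681}{512} = \frac{5043}{512}$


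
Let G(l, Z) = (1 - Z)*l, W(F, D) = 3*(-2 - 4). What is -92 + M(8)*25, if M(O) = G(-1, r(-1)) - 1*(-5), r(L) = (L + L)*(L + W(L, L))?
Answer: 958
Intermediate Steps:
W(F, D) = -18 (W(F, D) = 3*(-6) = -18)
r(L) = 2*L*(-18 + L) (r(L) = (L + L)*(L - 18) = (2*L)*(-18 + L) = 2*L*(-18 + L))
G(l, Z) = l*(1 - Z)
M(O) = 42 (M(O) = -(1 - 2*(-1)*(-18 - 1)) - 1*(-5) = -(1 - 2*(-1)*(-19)) + 5 = -(1 - 1*38) + 5 = -(1 - 38) + 5 = -1*(-37) + 5 = 37 + 5 = 42)
-92 + M(8)*25 = -92 + 42*25 = -92 + 1050 = 958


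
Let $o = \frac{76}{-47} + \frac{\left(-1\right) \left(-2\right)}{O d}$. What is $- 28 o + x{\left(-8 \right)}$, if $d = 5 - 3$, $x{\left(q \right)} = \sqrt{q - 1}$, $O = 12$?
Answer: $\frac{6055}{141} + 3 i \approx 42.943 + 3.0 i$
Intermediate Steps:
$x{\left(q \right)} = \sqrt{-1 + q}$
$d = 2$
$o = - \frac{865}{564}$ ($o = \frac{76}{-47} + \frac{\left(-1\right) \left(-2\right)}{12 \cdot 2} = 76 \left(- \frac{1}{47}\right) + \frac{2}{24} = - \frac{76}{47} + 2 \cdot \frac{1}{24} = - \frac{76}{47} + \frac{1}{12} = - \frac{865}{564} \approx -1.5337$)
$- 28 o + x{\left(-8 \right)} = \left(-28\right) \left(- \frac{865}{564}\right) + \sqrt{-1 - 8} = \frac{6055}{141} + \sqrt{-9} = \frac{6055}{141} + 3 i$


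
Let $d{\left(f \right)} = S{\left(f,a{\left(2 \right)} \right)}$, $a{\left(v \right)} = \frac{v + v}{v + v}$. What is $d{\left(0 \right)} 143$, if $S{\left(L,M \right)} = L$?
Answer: $0$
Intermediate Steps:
$a{\left(v \right)} = 1$ ($a{\left(v \right)} = \frac{2 v}{2 v} = 2 v \frac{1}{2 v} = 1$)
$d{\left(f \right)} = f$
$d{\left(0 \right)} 143 = 0 \cdot 143 = 0$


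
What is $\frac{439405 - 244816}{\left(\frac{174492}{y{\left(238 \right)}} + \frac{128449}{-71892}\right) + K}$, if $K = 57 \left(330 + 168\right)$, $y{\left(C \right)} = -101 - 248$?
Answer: $\frac{4882297943412}{699624075323} \approx 6.9785$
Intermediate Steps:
$y{\left(C \right)} = -349$ ($y{\left(C \right)} = -101 - 248 = -349$)
$K = 28386$ ($K = 57 \cdot 498 = 28386$)
$\frac{439405 - 244816}{\left(\frac{174492}{y{\left(238 \right)}} + \frac{128449}{-71892}\right) + K} = \frac{439405 - 244816}{\left(\frac{174492}{-349} + \frac{128449}{-71892}\right) + 28386} = \frac{194589}{\left(174492 \left(- \frac{1}{349}\right) + 128449 \left(- \frac{1}{71892}\right)\right) + 28386} = \frac{194589}{\left(- \frac{174492}{349} - \frac{128449}{71892}\right) + 28386} = \frac{194589}{- \frac{12589407565}{25090308} + 28386} = \frac{194589}{\frac{699624075323}{25090308}} = 194589 \cdot \frac{25090308}{699624075323} = \frac{4882297943412}{699624075323}$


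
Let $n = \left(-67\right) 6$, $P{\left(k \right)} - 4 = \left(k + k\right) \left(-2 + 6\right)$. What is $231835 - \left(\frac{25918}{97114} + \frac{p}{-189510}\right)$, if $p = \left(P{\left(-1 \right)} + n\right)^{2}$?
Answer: $\frac{1066679906102506}{4601018535} \approx 2.3184 \cdot 10^{5}$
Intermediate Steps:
$P{\left(k \right)} = 4 + 8 k$ ($P{\left(k \right)} = 4 + \left(k + k\right) \left(-2 + 6\right) = 4 + 2 k 4 = 4 + 8 k$)
$n = -402$
$p = 164836$ ($p = \left(\left(4 + 8 \left(-1\right)\right) - 402\right)^{2} = \left(\left(4 - 8\right) - 402\right)^{2} = \left(-4 - 402\right)^{2} = \left(-406\right)^{2} = 164836$)
$231835 - \left(\frac{25918}{97114} + \frac{p}{-189510}\right) = 231835 - \left(\frac{25918}{97114} + \frac{164836}{-189510}\right) = 231835 - \left(25918 \cdot \frac{1}{97114} + 164836 \left(- \frac{1}{189510}\right)\right) = 231835 - \left(\frac{12959}{48557} - \frac{82418}{94755}\right) = 231835 - - \frac{2774040781}{4601018535} = 231835 + \frac{2774040781}{4601018535} = \frac{1066679906102506}{4601018535}$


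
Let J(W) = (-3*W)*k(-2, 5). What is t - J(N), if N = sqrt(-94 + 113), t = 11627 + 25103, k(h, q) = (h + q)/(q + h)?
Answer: 36730 + 3*sqrt(19) ≈ 36743.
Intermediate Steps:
k(h, q) = 1 (k(h, q) = (h + q)/(h + q) = 1)
t = 36730
N = sqrt(19) ≈ 4.3589
J(W) = -3*W (J(W) = -3*W*1 = -3*W)
t - J(N) = 36730 - (-3)*sqrt(19) = 36730 + 3*sqrt(19)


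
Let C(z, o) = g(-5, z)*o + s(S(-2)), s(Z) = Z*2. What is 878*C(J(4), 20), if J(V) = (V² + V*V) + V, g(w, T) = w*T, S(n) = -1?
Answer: -3162556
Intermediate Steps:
g(w, T) = T*w
J(V) = V + 2*V² (J(V) = (V² + V²) + V = 2*V² + V = V + 2*V²)
s(Z) = 2*Z
C(z, o) = -2 - 5*o*z (C(z, o) = (z*(-5))*o + 2*(-1) = (-5*z)*o - 2 = -5*o*z - 2 = -2 - 5*o*z)
878*C(J(4), 20) = 878*(-2 - 5*20*4*(1 + 2*4)) = 878*(-2 - 5*20*4*(1 + 8)) = 878*(-2 - 5*20*4*9) = 878*(-2 - 5*20*36) = 878*(-2 - 3600) = 878*(-3602) = -3162556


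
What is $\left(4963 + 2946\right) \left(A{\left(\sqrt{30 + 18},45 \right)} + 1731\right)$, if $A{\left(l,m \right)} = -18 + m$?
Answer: $13904022$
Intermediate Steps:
$\left(4963 + 2946\right) \left(A{\left(\sqrt{30 + 18},45 \right)} + 1731\right) = \left(4963 + 2946\right) \left(\left(-18 + 45\right) + 1731\right) = 7909 \left(27 + 1731\right) = 7909 \cdot 1758 = 13904022$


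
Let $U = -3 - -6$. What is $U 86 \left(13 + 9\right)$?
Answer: $5676$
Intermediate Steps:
$U = 3$ ($U = -3 + 6 = 3$)
$U 86 \left(13 + 9\right) = 3 \cdot 86 \left(13 + 9\right) = 258 \cdot 22 = 5676$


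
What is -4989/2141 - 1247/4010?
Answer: -22675717/8585410 ≈ -2.6412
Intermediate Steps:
-4989/2141 - 1247/4010 = -22675717/8585410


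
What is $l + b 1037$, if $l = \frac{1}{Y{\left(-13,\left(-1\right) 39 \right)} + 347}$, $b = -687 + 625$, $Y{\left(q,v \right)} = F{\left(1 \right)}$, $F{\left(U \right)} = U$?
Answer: $- \frac{22374311}{348} \approx -64294.0$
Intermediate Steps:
$Y{\left(q,v \right)} = 1$
$b = -62$
$l = \frac{1}{348}$ ($l = \frac{1}{1 + 347} = \frac{1}{348} \approx 0.0028736$)
$l + b 1037 = \frac{1}{348} - 64294 = - \frac{22374311}{348}$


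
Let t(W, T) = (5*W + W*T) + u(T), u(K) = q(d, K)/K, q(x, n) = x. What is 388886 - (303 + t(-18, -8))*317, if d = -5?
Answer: 2204151/8 ≈ 2.7552e+5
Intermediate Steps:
u(K) = -5/K
t(W, T) = -5/T + 5*W + T*W (t(W, T) = (5*W + W*T) - 5/T = (5*W + T*W) - 5/T = -5/T + 5*W + T*W)
388886 - (303 + t(-18, -8))*317 = 388886 - (303 + (-5 - 8*(-18)*(5 - 8))/(-8))*317 = 388886 - (303 - (-5 - 8*(-18)*(-3))/8)*317 = 388886 - (303 - (-5 - 432)/8)*317 = 388886 - (303 - ⅛*(-437))*317 = 388886 - (303 + 437/8)*317 = 388886 - 2861*317/8 = 388886 - 1*906937/8 = 388886 - 906937/8 = 2204151/8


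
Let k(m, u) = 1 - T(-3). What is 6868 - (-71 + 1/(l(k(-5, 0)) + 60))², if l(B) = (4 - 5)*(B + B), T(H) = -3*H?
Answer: 10563543/5776 ≈ 1828.9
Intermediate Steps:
k(m, u) = -8 (k(m, u) = 1 - (-3)*(-3) = 1 - 1*9 = 1 - 9 = -8)
l(B) = -2*B
6868 - (-71 + 1/(l(k(-5, 0)) + 60))² = 6868 - (-71 + 1/(-2*(-8) + 60))² = 6868 - (-71 + 1/(16 + 60))² = 6868 - (-71 + 1/76)² = 6868 - (-5395/76)² = 6868 - 1*29106025/5776 = 6868 - 29106025/5776 = 10563543/5776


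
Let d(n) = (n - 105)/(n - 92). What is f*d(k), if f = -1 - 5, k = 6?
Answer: -297/43 ≈ -6.9070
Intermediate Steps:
d(n) = (-105 + n)/(-92 + n)
f = -6
f*d(k) = -6*(-105 + 6)/(-92 + 6) = -6*(-99)/(-86) = -(-3)*(-99)/43 = -6*99/86 = -297/43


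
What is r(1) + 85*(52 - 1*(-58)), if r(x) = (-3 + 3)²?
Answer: 9350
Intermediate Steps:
r(x) = 0 (r(x) = 0² = 0)
r(1) + 85*(52 - 1*(-58)) = 0 + 85*(52 - 1*(-58)) = 0 + 85*(52 + 58) = 0 + 85*110 = 0 + 9350 = 9350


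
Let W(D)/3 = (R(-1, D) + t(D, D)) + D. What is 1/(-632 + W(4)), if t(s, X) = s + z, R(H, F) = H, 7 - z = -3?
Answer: -1/581 ≈ -0.0017212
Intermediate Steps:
z = 10 (z = 7 - 1*(-3) = 7 + 3 = 10)
t(s, X) = 10 + s (t(s, X) = s + 10 = 10 + s)
W(D) = 27 + 6*D (W(D) = 3*((-1 + (10 + D)) + D) = 3*((9 + D) + D) = 3*(9 + 2*D) = 27 + 6*D)
1/(-632 + W(4)) = 1/(-632 + (27 + 6*4)) = 1/(-632 + (27 + 24)) = 1/(-632 + 51) = 1/(-581) = -1/581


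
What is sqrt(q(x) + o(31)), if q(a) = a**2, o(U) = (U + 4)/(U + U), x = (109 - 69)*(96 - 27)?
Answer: sqrt(29282056570)/62 ≈ 2760.0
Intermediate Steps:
x = 2760 (x = 40*69 = 2760)
o(U) = (4 + U)/(2*U) (o(U) = (4 + U)/((2*U)) = (4 + U)*(1/(2*U)) = (4 + U)/(2*U))
sqrt(q(x) + o(31)) = sqrt(2760**2 + (1/2)*(4 + 31)/31) = sqrt(7617600 + (1/2)*(1/31)*35) = sqrt(7617600 + 35/62) = sqrt(472291235/62) = sqrt(29282056570)/62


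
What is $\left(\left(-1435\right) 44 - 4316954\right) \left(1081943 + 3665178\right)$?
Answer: $-20792836209374$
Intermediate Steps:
$\left(\left(-1435\right) 44 - 4316954\right) \left(1081943 + 3665178\right) = \left(-63140 - 4316954\right) 4747121 = \left(-4380094\right) 4747121 = -20792836209374$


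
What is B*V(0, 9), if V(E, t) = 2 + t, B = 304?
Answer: 3344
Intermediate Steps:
B*V(0, 9) = 304*(2 + 9) = 304*11 = 3344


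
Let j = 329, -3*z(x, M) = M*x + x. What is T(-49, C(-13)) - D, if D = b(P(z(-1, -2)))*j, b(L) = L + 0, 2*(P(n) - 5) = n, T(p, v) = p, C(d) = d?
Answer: -9835/6 ≈ -1639.2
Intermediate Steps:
z(x, M) = -x/3 - M*x/3 (z(x, M) = -(M*x + x)/3 = -(x + M*x)/3 = -x/3 - M*x/3)
P(n) = 5 + n/2
b(L) = L
D = 9541/6 (D = (5 + (-⅓*(-1)*(1 - 2))/2)*329 = (5 + (-⅓*(-1)*(-1))/2)*329 = (5 + (½)*(-⅓))*329 = (5 - ⅙)*329 = (29/6)*329 = 9541/6 ≈ 1590.2)
T(-49, C(-13)) - D = -49 - 1*9541/6 = -49 - 9541/6 = -9835/6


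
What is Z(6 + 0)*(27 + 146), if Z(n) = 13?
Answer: 2249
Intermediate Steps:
Z(6 + 0)*(27 + 146) = 13*(27 + 146) = 13*173 = 2249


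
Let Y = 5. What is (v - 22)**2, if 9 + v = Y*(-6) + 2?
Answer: 3481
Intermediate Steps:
v = -37 (v = -9 + (5*(-6) + 2) = -9 + (-30 + 2) = -9 - 28 = -37)
(v - 22)**2 = (-37 - 22)**2 = (-59)**2 = 3481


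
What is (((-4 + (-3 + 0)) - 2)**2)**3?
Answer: 531441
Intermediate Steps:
(((-4 + (-3 + 0)) - 2)**2)**3 = (((-4 - 3) - 2)**2)**3 = ((-7 - 2)**2)**3 = ((-9)**2)**3 = 81**3 = 531441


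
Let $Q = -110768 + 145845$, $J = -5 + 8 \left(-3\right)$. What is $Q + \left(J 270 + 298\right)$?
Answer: $27545$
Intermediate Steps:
$J = -29$ ($J = -5 - 24 = -29$)
$Q = 35077$
$Q + \left(J 270 + 298\right) = 35077 + \left(\left(-29\right) 270 + 298\right) = 35077 + \left(-7830 + 298\right) = 35077 - 7532 = 27545$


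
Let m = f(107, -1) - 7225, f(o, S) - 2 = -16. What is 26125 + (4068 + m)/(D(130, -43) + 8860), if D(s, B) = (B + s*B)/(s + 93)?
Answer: 51469383242/1970147 ≈ 26125.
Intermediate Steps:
f(o, S) = -14 (f(o, S) = 2 - 16 = -14)
D(s, B) = (B + B*s)/(93 + s)
m = -7239 (m = -14 - 7225 = -7239)
26125 + (4068 + m)/(D(130, -43) + 8860) = 26125 + (4068 - 7239)/(-43*(1 + 130)/(93 + 130) + 8860) = 26125 - 3171/(-43*131/223 + 8860) = 26125 - 3171/(-43*1/223*131 + 8860) = 26125 - 3171/(-5633/223 + 8860) = 26125 - 3171/1970147/223 = 26125 - 3171*223/1970147 = 26125 - 707133/1970147 = 51469383242/1970147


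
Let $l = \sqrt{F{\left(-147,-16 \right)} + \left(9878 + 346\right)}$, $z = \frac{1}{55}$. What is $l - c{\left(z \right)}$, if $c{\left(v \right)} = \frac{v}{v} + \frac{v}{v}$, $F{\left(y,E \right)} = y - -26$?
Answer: $-2 + \sqrt{10103} \approx 98.514$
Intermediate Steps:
$F{\left(y,E \right)} = 26 + y$ ($F{\left(y,E \right)} = y + 26 = 26 + y$)
$z = \frac{1}{55} \approx 0.018182$
$c{\left(v \right)} = 2$ ($c{\left(v \right)} = 1 + 1 = 2$)
$l = \sqrt{10103}$ ($l = \sqrt{\left(26 - 147\right) + \left(9878 + 346\right)} = \sqrt{-121 + 10224} = \sqrt{10103} \approx 100.51$)
$l - c{\left(z \right)} = \sqrt{10103} - 2 = -2 + \sqrt{10103}$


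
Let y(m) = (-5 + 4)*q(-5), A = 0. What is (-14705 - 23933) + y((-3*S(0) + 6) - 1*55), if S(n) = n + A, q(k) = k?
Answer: -38633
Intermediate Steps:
S(n) = n (S(n) = n + 0 = n)
y(m) = 5 (y(m) = (-5 + 4)*(-5) = -1*(-5) = 5)
(-14705 - 23933) + y((-3*S(0) + 6) - 1*55) = (-14705 - 23933) + 5 = -38638 + 5 = -38633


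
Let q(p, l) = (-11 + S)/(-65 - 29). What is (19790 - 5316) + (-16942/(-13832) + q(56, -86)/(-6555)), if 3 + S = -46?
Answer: 5695769333/393484 ≈ 14475.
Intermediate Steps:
S = -49 (S = -3 - 46 = -49)
q(p, l) = 30/47 (q(p, l) = (-11 - 49)/(-65 - 29) = -60/(-94) = -60*(-1/94) = 30/47)
(19790 - 5316) + (-16942/(-13832) + q(56, -86)/(-6555)) = (19790 - 5316) + (-16942/(-13832) + (30/47)/(-6555)) = 14474 + (-16942*(-1/13832) + (30/47)*(-1/6555)) = 14474 + (8471/6916 - 2/20539) = 14474 + 481917/393484 = 5695769333/393484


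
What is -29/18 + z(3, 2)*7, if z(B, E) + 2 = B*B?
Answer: 853/18 ≈ 47.389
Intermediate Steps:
z(B, E) = -2 + B² (z(B, E) = -2 + B*B = -2 + B²)
-29/18 + z(3, 2)*7 = -29/18 + (-2 + 3²)*7 = (1/18)*(-29) + (-2 + 9)*7 = -29/18 + 7*7 = -29/18 + 49 = 853/18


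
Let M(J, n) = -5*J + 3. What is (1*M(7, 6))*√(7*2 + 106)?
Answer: -64*√30 ≈ -350.54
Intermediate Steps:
M(J, n) = 3 - 5*J
(1*M(7, 6))*√(7*2 + 106) = (1*(3 - 5*7))*√(7*2 + 106) = (1*(3 - 35))*√(14 + 106) = (1*(-32))*√120 = -64*√30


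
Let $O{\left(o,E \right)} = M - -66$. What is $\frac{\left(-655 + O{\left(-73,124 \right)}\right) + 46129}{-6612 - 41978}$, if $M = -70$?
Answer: $- \frac{4547}{4859} \approx -0.93579$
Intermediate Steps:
$O{\left(o,E \right)} = -4$ ($O{\left(o,E \right)} = -70 - -66 = -70 + 66 = -4$)
$\frac{\left(-655 + O{\left(-73,124 \right)}\right) + 46129}{-6612 - 41978} = \frac{\left(-655 - 4\right) + 46129}{-6612 - 41978} = \frac{-659 + 46129}{-48590} = 45470 \left(- \frac{1}{48590}\right) = - \frac{4547}{4859}$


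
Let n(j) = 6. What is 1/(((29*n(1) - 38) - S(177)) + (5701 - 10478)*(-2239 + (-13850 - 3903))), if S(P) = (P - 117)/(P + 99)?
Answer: 23/2196544155 ≈ 1.0471e-8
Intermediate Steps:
S(P) = (-117 + P)/(99 + P)
1/(((29*n(1) - 38) - S(177)) + (5701 - 10478)*(-2239 + (-13850 - 3903))) = 1/(((29*6 - 38) - (-117 + 177)/(99 + 177)) + (5701 - 10478)*(-2239 + (-13850 - 3903))) = 1/(((174 - 38) - 60/276) - 4777*(-2239 - 17753)) = 1/((136 - 60/276) - 4777*(-19992)) = 1/((136 - 1*5/23) + 95501784) = 1/((136 - 5/23) + 95501784) = 1/(3123/23 + 95501784) = 1/(2196544155/23) = 23/2196544155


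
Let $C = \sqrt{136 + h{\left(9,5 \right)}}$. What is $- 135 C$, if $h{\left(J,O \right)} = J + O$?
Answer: $- 675 \sqrt{6} \approx -1653.4$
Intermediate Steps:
$C = 5 \sqrt{6}$ ($C = \sqrt{136 + \left(9 + 5\right)} = \sqrt{136 + 14} = \sqrt{150} = 5 \sqrt{6} \approx 12.247$)
$- 135 C = - 135 \cdot 5 \sqrt{6} = - 675 \sqrt{6}$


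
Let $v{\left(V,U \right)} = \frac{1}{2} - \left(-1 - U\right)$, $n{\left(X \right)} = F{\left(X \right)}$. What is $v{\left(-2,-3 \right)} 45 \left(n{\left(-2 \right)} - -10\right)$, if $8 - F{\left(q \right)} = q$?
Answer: $-1350$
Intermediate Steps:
$F{\left(q \right)} = 8 - q$
$n{\left(X \right)} = 8 - X$
$v{\left(V,U \right)} = \frac{3}{2} + U$ ($v{\left(V,U \right)} = \frac{1}{2} + \left(1 + U\right) = \frac{3}{2} + U$)
$v{\left(-2,-3 \right)} 45 \left(n{\left(-2 \right)} - -10\right) = \left(\frac{3}{2} - 3\right) 45 \left(\left(8 - -2\right) - -10\right) = \left(- \frac{3}{2}\right) 45 \left(\left(8 + 2\right) + 10\right) = - \frac{135 \left(10 + 10\right)}{2} = \left(- \frac{135}{2}\right) 20 = -1350$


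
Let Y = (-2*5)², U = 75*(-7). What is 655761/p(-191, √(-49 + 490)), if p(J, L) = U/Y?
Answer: -874348/7 ≈ -1.2491e+5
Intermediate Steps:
U = -525
Y = 100 (Y = (-10)² = 100)
p(J, L) = -21/4 (p(J, L) = -525/100 = -525*1/100 = -21/4)
655761/p(-191, √(-49 + 490)) = 655761/(-21/4) = 655761*(-4/21) = -874348/7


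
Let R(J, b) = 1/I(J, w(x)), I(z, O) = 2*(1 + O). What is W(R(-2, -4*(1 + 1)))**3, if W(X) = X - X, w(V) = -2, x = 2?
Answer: 0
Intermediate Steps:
I(z, O) = 2 + 2*O
R(J, b) = -1/2 (R(J, b) = 1/(2 + 2*(-2)) = 1/(2 - 4) = 1/(-2) = -1/2)
W(X) = 0
W(R(-2, -4*(1 + 1)))**3 = 0**3 = 0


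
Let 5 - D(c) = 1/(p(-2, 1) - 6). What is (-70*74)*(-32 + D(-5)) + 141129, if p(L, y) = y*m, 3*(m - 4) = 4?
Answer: 273219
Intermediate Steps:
m = 16/3 (m = 4 + (1/3)*4 = 4 + 4/3 = 16/3 ≈ 5.3333)
p(L, y) = 16*y/3 (p(L, y) = y*(16/3) = 16*y/3)
D(c) = 13/2 (D(c) = 5 - 1/((16/3)*1 - 6) = 5 - 1/(16/3 - 6) = 5 - 1/(-2/3) = 5 - 1*(-3/2) = 5 + 3/2 = 13/2)
(-70*74)*(-32 + D(-5)) + 141129 = (-70*74)*(-32 + 13/2) + 141129 = -5180*(-51/2) + 141129 = 132090 + 141129 = 273219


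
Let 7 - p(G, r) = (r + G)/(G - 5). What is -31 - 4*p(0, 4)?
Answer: -311/5 ≈ -62.200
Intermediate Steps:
p(G, r) = 7 - (G + r)/(-5 + G) (p(G, r) = 7 - (r + G)/(G - 5) = 7 - (G + r)/(-5 + G))
-31 - 4*p(0, 4) = -31 - 4*(-35 - 1*4 + 6*0)/(-5 + 0) = -31 - 4*(-35 - 4 + 0)/(-5) = -31 - (-4)*(-39)/5 = -31 - 4*39/5 = -31 - 156/5 = -311/5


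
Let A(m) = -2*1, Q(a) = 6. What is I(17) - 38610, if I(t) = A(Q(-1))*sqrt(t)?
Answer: -38610 - 2*sqrt(17) ≈ -38618.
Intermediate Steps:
A(m) = -2
I(t) = -2*sqrt(t)
I(17) - 38610 = -2*sqrt(17) - 38610 = -38610 - 2*sqrt(17)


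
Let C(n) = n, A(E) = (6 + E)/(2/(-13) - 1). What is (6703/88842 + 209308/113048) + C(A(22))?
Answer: -5393437276/241428135 ≈ -22.340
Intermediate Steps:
A(E) = -26/5 - 13*E/15 (A(E) = (6 + E)/(2*(-1/13) - 1) = (6 + E)/(-2/13 - 1) = (6 + E)/(-15/13) = (6 + E)*(-13/15) = -26/5 - 13*E/15)
(6703/88842 + 209308/113048) + C(A(22)) = (6703/88842 + 209308/113048) + (-26/5 - 13/15*22) = (6703*(1/88842) + 209308*(1/113048)) + (-26/5 - 286/15) = (6703/88842 + 52327/28262) - 364/15 = 93043760/48285627 - 364/15 = -5393437276/241428135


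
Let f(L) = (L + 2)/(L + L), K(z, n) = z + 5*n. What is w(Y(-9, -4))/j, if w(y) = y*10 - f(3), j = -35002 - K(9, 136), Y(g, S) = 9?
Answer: -535/214146 ≈ -0.0024983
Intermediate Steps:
f(L) = (2 + L)/(2*L) (f(L) = (2 + L)/((2*L)) = (2 + L)*(1/(2*L)) = (2 + L)/(2*L))
j = -35691 (j = -35002 - (9 + 5*136) = -35002 - (9 + 680) = -35002 - 1*689 = -35002 - 689 = -35691)
w(y) = -5/6 + 10*y (w(y) = y*10 - (2 + 3)/(2*3) = 10*y - 5/(2*3) = 10*y - 1*5/6 = 10*y - 5/6 = -5/6 + 10*y)
w(Y(-9, -4))/j = (-5/6 + 10*9)/(-35691) = (-5/6 + 90)*(-1/35691) = (535/6)*(-1/35691) = -535/214146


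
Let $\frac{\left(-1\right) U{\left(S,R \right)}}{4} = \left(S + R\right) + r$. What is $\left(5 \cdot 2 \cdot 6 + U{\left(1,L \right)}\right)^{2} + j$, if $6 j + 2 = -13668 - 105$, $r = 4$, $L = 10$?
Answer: $- \frac{13775}{6} \approx -2295.8$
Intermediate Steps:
$U{\left(S,R \right)} = -16 - 4 R - 4 S$ ($U{\left(S,R \right)} = - 4 \left(\left(S + R\right) + 4\right) = - 4 \left(\left(R + S\right) + 4\right) = - 4 \left(4 + R + S\right) = -16 - 4 R - 4 S$)
$j = - \frac{13775}{6}$ ($j = - \frac{1}{3} + \frac{-13668 - 105}{6} = - \frac{1}{3} + \frac{1}{6} \left(-13773\right) = - \frac{1}{3} - \frac{4591}{2} = - \frac{13775}{6} \approx -2295.8$)
$\left(5 \cdot 2 \cdot 6 + U{\left(1,L \right)}\right)^{2} + j = \left(5 \cdot 2 \cdot 6 - 60\right)^{2} - \frac{13775}{6} = \left(10 \cdot 6 - 60\right)^{2} - \frac{13775}{6} = \left(60 - 60\right)^{2} - \frac{13775}{6} = 0^{2} - \frac{13775}{6} = 0 - \frac{13775}{6} = - \frac{13775}{6}$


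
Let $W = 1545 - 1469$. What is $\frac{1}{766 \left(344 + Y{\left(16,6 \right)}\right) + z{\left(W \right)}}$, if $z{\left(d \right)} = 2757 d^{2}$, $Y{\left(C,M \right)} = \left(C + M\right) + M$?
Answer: $\frac{1}{16209384} \approx 6.1693 \cdot 10^{-8}$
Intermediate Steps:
$Y{\left(C,M \right)} = C + 2 M$
$W = 76$
$\frac{1}{766 \left(344 + Y{\left(16,6 \right)}\right) + z{\left(W \right)}} = \frac{1}{766 \left(344 + \left(16 + 2 \cdot 6\right)\right) + 2757 \cdot 76^{2}} = \frac{1}{766 \left(344 + \left(16 + 12\right)\right) + 2757 \cdot 5776} = \frac{1}{766 \left(344 + 28\right) + 15924432} = \frac{1}{766 \cdot 372 + 15924432} = \frac{1}{284952 + 15924432} = \frac{1}{16209384}$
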